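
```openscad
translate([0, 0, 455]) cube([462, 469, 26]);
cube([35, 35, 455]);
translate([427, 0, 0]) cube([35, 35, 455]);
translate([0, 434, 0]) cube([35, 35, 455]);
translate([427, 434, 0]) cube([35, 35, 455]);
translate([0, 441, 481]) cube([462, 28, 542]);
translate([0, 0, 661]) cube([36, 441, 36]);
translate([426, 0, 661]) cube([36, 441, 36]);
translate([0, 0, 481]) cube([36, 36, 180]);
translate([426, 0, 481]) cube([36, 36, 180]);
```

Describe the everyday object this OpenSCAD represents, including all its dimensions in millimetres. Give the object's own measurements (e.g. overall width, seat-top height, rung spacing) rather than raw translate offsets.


A chair. The seat is a 462×469×26 mm slab with its top at z = 481 mm, on four 35×35 mm corner legs (flush with the seat edges, standing on z = 0). A flat backrest 28 mm thick, 542 mm tall, spans the full seat width and rises from the seat top along its +y edge, rear face flush with the rear of the seat. Two armrests of 36×36 mm section run along each side from the seat's front edge to the front of the backrest, top faces 216 mm above the seat top and outer faces flush with the seat's x-edges; a 36×36 mm post under the front of each armrest stands on the seat at the front corner.


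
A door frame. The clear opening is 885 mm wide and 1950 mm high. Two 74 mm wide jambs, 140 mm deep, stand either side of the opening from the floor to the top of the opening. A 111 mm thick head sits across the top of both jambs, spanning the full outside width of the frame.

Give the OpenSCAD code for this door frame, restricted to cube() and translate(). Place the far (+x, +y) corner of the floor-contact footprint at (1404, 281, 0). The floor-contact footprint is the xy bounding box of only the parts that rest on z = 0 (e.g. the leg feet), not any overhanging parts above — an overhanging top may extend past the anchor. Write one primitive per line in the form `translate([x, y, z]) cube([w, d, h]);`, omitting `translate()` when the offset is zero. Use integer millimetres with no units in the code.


translate([371, 141, 0]) cube([74, 140, 1950]);
translate([1330, 141, 0]) cube([74, 140, 1950]);
translate([371, 141, 1950]) cube([1033, 140, 111]);


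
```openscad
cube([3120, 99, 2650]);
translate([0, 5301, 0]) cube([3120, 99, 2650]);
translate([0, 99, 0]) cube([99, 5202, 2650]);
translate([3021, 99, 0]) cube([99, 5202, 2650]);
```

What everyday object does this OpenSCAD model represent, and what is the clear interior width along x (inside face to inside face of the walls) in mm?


A house (or room) frame. The interior width is 2922 mm.

Four 2650 mm walls enclosing a rectangle with no floor or roof — a room or house frame. Outside width is 3120 mm and wall thickness is 99 mm, so the interior width is 3120 − 2 × 99 = 2922 mm.


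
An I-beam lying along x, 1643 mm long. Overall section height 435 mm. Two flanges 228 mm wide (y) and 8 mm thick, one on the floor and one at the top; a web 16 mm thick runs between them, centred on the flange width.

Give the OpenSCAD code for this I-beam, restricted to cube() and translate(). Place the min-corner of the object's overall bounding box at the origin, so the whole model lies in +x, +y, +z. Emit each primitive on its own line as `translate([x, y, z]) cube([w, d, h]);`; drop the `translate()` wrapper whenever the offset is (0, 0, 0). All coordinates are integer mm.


cube([1643, 228, 8]);
translate([0, 106, 8]) cube([1643, 16, 419]);
translate([0, 0, 427]) cube([1643, 228, 8]);


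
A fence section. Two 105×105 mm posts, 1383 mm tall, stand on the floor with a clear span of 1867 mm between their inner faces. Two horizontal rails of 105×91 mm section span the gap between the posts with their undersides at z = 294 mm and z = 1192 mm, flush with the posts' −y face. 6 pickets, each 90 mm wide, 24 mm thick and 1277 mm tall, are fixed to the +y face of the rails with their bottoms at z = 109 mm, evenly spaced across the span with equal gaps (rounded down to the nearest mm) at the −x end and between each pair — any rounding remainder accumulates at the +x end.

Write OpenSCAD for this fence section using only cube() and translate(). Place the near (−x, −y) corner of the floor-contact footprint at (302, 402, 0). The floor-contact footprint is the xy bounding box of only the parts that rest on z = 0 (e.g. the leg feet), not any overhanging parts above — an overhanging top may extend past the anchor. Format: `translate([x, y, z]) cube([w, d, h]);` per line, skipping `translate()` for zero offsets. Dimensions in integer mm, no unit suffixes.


translate([302, 402, 0]) cube([105, 105, 1383]);
translate([2274, 402, 0]) cube([105, 105, 1383]);
translate([407, 402, 294]) cube([1867, 105, 91]);
translate([407, 402, 1192]) cube([1867, 105, 91]);
translate([596, 507, 109]) cube([90, 24, 1277]);
translate([875, 507, 109]) cube([90, 24, 1277]);
translate([1154, 507, 109]) cube([90, 24, 1277]);
translate([1433, 507, 109]) cube([90, 24, 1277]);
translate([1712, 507, 109]) cube([90, 24, 1277]);
translate([1991, 507, 109]) cube([90, 24, 1277]);


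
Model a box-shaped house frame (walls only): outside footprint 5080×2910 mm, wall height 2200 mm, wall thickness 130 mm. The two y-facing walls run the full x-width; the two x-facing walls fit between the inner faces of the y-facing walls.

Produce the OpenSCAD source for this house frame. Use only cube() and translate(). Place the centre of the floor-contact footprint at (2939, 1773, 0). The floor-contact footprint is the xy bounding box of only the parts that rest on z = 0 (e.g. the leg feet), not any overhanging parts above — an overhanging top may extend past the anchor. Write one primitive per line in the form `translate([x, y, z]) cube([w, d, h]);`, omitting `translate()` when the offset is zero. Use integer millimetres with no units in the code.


translate([399, 318, 0]) cube([5080, 130, 2200]);
translate([399, 3098, 0]) cube([5080, 130, 2200]);
translate([399, 448, 0]) cube([130, 2650, 2200]);
translate([5349, 448, 0]) cube([130, 2650, 2200]);


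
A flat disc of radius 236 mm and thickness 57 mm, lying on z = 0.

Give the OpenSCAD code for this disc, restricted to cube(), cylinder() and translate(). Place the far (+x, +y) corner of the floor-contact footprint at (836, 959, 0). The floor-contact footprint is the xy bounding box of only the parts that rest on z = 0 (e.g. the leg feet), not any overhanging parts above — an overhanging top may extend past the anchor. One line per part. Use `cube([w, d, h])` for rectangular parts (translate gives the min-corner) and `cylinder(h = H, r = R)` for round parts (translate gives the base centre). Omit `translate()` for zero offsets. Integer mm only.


translate([600, 723, 0]) cylinder(h = 57, r = 236);


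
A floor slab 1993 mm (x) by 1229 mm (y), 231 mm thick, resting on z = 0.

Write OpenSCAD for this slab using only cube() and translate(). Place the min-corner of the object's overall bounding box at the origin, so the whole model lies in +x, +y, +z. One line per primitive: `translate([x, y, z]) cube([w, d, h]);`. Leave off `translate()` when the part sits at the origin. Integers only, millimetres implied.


cube([1993, 1229, 231]);


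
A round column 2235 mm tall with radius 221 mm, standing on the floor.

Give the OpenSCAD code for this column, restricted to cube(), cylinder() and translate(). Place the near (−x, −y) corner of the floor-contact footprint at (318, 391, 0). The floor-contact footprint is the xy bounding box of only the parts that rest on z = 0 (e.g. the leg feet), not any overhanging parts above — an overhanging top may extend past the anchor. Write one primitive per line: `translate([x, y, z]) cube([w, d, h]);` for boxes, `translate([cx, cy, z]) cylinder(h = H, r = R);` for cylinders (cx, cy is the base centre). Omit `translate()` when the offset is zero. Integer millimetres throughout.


translate([539, 612, 0]) cylinder(h = 2235, r = 221);


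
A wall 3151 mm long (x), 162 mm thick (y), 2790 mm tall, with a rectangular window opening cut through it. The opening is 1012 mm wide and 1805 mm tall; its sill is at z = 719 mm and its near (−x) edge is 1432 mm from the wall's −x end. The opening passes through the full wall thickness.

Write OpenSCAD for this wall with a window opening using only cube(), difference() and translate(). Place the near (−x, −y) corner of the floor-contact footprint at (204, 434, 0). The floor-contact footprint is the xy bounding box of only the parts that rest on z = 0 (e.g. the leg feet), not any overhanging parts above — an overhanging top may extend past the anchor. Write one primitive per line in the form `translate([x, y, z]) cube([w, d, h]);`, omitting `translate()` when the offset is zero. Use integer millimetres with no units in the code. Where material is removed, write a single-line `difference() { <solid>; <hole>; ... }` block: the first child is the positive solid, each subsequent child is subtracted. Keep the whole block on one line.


difference() { translate([204, 434, 0]) cube([3151, 162, 2790]); translate([1636, 434, 719]) cube([1012, 162, 1805]); }


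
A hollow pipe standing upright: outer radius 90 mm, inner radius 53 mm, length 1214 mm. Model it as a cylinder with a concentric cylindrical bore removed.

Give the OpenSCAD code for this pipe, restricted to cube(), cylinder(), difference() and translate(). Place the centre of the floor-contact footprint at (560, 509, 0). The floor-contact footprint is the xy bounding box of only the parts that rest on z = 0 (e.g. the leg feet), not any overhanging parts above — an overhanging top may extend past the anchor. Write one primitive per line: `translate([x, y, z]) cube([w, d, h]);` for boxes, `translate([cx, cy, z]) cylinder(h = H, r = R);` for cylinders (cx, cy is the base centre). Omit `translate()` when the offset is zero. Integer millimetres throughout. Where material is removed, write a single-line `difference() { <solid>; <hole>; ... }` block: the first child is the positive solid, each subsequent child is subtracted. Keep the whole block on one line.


difference() { translate([560, 509, 0]) cylinder(h = 1214, r = 90); translate([560, 509, 0]) cylinder(h = 1214, r = 53); }


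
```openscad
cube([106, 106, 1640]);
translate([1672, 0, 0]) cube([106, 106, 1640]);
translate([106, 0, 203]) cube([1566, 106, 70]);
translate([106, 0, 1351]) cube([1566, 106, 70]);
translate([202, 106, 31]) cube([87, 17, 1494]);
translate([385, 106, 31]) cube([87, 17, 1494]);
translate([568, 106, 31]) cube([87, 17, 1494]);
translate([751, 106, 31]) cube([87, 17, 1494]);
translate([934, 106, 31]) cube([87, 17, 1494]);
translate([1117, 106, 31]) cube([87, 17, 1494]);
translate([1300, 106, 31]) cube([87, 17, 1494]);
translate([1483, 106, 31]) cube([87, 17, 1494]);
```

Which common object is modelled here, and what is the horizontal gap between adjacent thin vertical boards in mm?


A fence section. The picket gap is 96 mm.

Two posts, two rails, 8 pickets — a fence section. Span 1566 mm holds 8 pickets of 87 mm with 9 equal gaps: ⌊(1566 − 8·87) / 9⌋ = 96 mm.


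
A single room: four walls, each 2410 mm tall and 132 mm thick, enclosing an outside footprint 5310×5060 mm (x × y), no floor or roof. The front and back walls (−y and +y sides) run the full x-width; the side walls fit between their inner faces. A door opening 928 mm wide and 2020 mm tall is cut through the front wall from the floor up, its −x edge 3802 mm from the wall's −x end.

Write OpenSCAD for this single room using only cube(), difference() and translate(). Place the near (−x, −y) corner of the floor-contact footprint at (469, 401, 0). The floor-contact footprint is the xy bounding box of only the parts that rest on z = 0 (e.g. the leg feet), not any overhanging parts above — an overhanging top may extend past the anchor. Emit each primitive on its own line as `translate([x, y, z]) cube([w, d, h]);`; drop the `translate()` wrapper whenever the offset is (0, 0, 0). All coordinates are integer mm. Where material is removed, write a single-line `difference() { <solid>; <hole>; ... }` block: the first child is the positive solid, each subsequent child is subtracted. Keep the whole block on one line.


difference() { translate([469, 401, 0]) cube([5310, 132, 2410]); translate([4271, 401, 0]) cube([928, 132, 2020]); }
translate([469, 5329, 0]) cube([5310, 132, 2410]);
translate([469, 533, 0]) cube([132, 4796, 2410]);
translate([5647, 533, 0]) cube([132, 4796, 2410]);


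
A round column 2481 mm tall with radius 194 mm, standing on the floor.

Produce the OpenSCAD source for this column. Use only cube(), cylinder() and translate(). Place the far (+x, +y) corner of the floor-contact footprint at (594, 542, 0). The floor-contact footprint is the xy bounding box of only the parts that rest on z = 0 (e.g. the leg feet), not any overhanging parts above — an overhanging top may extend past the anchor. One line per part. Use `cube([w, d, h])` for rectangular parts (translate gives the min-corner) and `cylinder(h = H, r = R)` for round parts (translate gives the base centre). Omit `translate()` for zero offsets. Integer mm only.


translate([400, 348, 0]) cylinder(h = 2481, r = 194);


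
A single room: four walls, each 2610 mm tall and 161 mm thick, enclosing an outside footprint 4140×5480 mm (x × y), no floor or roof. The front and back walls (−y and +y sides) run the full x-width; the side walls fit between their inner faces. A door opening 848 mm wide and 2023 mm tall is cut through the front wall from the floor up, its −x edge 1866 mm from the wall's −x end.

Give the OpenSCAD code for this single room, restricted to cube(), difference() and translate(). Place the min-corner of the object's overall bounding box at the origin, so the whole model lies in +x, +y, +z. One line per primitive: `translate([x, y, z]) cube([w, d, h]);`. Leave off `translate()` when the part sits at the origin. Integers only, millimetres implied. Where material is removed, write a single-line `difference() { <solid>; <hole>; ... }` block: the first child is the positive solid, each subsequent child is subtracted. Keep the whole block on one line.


difference() { cube([4140, 161, 2610]); translate([1866, 0, 0]) cube([848, 161, 2023]); }
translate([0, 5319, 0]) cube([4140, 161, 2610]);
translate([0, 161, 0]) cube([161, 5158, 2610]);
translate([3979, 161, 0]) cube([161, 5158, 2610]);


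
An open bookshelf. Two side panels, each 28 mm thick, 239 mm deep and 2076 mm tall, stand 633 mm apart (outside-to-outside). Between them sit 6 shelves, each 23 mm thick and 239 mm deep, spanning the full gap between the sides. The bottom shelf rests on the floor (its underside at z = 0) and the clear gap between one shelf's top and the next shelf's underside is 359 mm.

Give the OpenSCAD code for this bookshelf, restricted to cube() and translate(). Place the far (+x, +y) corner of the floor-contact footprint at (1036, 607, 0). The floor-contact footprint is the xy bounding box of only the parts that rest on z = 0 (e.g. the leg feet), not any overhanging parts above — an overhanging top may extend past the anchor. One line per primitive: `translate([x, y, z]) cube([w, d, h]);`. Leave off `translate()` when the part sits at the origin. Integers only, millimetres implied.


translate([403, 368, 0]) cube([28, 239, 2076]);
translate([1008, 368, 0]) cube([28, 239, 2076]);
translate([431, 368, 0]) cube([577, 239, 23]);
translate([431, 368, 382]) cube([577, 239, 23]);
translate([431, 368, 764]) cube([577, 239, 23]);
translate([431, 368, 1146]) cube([577, 239, 23]);
translate([431, 368, 1528]) cube([577, 239, 23]);
translate([431, 368, 1910]) cube([577, 239, 23]);


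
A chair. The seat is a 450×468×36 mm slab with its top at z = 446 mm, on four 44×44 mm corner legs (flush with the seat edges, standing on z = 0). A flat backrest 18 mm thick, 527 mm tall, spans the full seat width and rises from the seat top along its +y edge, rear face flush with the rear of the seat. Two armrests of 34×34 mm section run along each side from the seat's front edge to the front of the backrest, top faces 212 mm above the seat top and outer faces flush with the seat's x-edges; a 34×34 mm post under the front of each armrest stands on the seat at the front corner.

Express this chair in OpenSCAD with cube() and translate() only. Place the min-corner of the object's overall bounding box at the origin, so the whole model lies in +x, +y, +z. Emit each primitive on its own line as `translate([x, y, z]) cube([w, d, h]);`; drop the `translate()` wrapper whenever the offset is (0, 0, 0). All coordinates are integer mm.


// leg_h = 446 - 36 = 410
// arm post h = 212 - 34 = 178
translate([0, 0, 410]) cube([450, 468, 36]);
cube([44, 44, 410]);
translate([406, 0, 0]) cube([44, 44, 410]);
translate([0, 424, 0]) cube([44, 44, 410]);
translate([406, 424, 0]) cube([44, 44, 410]);
translate([0, 450, 446]) cube([450, 18, 527]);
translate([0, 0, 624]) cube([34, 450, 34]);
translate([416, 0, 624]) cube([34, 450, 34]);
translate([0, 0, 446]) cube([34, 34, 178]);
translate([416, 0, 446]) cube([34, 34, 178]);


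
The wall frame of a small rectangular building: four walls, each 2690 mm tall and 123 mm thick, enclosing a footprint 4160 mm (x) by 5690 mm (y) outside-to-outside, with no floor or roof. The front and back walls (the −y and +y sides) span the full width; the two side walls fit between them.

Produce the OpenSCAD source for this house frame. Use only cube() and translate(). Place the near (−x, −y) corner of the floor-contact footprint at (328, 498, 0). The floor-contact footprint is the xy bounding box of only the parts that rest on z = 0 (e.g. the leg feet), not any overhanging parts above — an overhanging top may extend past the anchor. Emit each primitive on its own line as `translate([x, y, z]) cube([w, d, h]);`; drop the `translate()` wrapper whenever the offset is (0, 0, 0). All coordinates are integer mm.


translate([328, 498, 0]) cube([4160, 123, 2690]);
translate([328, 6065, 0]) cube([4160, 123, 2690]);
translate([328, 621, 0]) cube([123, 5444, 2690]);
translate([4365, 621, 0]) cube([123, 5444, 2690]);


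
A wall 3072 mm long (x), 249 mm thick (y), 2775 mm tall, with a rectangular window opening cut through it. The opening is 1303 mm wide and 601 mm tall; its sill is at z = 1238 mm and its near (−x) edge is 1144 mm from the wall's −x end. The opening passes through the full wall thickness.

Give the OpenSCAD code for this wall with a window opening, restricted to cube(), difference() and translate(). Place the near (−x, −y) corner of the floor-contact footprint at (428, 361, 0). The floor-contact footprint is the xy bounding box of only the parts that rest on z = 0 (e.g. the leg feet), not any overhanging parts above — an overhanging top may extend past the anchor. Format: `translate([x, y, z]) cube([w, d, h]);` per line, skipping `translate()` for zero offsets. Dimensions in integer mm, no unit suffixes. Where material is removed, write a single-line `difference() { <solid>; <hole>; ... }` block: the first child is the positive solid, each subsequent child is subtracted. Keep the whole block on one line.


difference() { translate([428, 361, 0]) cube([3072, 249, 2775]); translate([1572, 361, 1238]) cube([1303, 249, 601]); }


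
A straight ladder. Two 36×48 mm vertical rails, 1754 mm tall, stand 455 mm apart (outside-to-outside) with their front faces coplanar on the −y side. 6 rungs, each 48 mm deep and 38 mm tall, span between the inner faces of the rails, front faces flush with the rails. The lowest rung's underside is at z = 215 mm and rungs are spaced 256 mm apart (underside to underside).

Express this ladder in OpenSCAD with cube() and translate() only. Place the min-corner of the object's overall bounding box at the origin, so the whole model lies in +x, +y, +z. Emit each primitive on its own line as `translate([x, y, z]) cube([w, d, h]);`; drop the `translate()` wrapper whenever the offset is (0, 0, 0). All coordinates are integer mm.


cube([36, 48, 1754]);
translate([419, 0, 0]) cube([36, 48, 1754]);
translate([36, 0, 215]) cube([383, 48, 38]);
translate([36, 0, 471]) cube([383, 48, 38]);
translate([36, 0, 727]) cube([383, 48, 38]);
translate([36, 0, 983]) cube([383, 48, 38]);
translate([36, 0, 1239]) cube([383, 48, 38]);
translate([36, 0, 1495]) cube([383, 48, 38]);


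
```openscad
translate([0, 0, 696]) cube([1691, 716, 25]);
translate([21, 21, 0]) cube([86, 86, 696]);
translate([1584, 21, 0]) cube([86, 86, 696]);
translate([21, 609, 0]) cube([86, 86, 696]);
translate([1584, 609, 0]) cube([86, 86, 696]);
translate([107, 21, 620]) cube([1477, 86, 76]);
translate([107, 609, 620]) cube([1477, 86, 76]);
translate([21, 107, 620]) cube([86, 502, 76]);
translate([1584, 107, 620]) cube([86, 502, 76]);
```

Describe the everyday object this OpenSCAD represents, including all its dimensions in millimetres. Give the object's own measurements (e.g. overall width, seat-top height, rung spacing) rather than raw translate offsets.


A table: top 1691 mm (x) × 716 mm (y), 25 mm thick, upper face at z = 721 mm, on four 86×86 mm square legs, each inset 21 mm from the nearest pair of top edges from z = 0 to the bottom of the top. Four apron rails, 86 mm thick and 76 mm tall, run between adjacent legs with their top edges flush with the underside of the top and their outer faces flush with the legs' outer faces.


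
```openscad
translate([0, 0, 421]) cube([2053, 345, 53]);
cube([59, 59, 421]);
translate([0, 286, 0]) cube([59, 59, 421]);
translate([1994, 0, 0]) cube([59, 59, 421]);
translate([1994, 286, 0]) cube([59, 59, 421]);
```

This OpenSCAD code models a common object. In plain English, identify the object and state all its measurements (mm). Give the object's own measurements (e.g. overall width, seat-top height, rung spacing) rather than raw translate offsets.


A bench: a 2053×345 mm seat slab, 53 mm thick, top at z = 474 mm, on four 59×59 mm square legs flush with the seat corners and standing on z = 0.


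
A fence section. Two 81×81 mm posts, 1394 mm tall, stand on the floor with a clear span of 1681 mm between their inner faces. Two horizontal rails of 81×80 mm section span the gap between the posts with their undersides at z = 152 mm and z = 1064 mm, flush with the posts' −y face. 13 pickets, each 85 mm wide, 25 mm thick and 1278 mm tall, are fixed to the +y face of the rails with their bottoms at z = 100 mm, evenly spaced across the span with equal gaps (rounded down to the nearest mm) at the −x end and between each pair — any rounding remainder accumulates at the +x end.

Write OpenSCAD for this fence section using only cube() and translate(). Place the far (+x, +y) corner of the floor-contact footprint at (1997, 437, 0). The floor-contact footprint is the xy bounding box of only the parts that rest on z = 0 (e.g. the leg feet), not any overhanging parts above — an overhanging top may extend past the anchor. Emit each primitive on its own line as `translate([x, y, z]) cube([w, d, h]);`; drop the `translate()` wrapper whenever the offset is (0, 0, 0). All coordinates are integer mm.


translate([154, 356, 0]) cube([81, 81, 1394]);
translate([1916, 356, 0]) cube([81, 81, 1394]);
translate([235, 356, 152]) cube([1681, 81, 80]);
translate([235, 356, 1064]) cube([1681, 81, 80]);
translate([276, 437, 100]) cube([85, 25, 1278]);
translate([402, 437, 100]) cube([85, 25, 1278]);
translate([528, 437, 100]) cube([85, 25, 1278]);
translate([654, 437, 100]) cube([85, 25, 1278]);
translate([780, 437, 100]) cube([85, 25, 1278]);
translate([906, 437, 100]) cube([85, 25, 1278]);
translate([1032, 437, 100]) cube([85, 25, 1278]);
translate([1158, 437, 100]) cube([85, 25, 1278]);
translate([1284, 437, 100]) cube([85, 25, 1278]);
translate([1410, 437, 100]) cube([85, 25, 1278]);
translate([1536, 437, 100]) cube([85, 25, 1278]);
translate([1662, 437, 100]) cube([85, 25, 1278]);
translate([1788, 437, 100]) cube([85, 25, 1278]);


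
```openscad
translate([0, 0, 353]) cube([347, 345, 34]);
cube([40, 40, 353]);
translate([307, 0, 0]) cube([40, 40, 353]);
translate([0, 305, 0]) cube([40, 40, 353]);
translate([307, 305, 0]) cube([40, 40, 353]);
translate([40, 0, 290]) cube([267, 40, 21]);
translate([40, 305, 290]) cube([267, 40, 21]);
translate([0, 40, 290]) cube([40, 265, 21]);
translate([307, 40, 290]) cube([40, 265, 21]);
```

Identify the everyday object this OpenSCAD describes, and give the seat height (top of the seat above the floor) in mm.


A stool. The seat height is 387 mm.

A 347×345×34 slab at z = 353 on four corner posts — a stool. The seat top is 353 + 34 = 387 mm.


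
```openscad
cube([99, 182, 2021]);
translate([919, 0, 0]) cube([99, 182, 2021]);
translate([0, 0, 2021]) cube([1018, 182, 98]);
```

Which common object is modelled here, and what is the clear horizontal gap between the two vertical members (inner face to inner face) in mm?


A door frame. The clear opening width is 820 mm.

Two 2021 mm tall posts with a header on top — a door frame. The left jamb is 99 mm wide at x = 0; the right jamb starts at x = 919. The clear opening is 919 − 99 = 820 mm.


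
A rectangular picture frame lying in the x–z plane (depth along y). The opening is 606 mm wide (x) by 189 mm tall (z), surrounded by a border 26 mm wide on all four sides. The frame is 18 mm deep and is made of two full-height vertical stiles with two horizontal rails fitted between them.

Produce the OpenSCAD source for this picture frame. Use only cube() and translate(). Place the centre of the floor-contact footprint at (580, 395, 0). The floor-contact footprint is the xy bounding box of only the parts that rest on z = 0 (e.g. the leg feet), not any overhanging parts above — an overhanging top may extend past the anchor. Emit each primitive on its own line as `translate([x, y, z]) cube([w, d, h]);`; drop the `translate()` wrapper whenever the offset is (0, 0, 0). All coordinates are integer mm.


translate([251, 386, 0]) cube([26, 18, 241]);
translate([883, 386, 0]) cube([26, 18, 241]);
translate([277, 386, 0]) cube([606, 18, 26]);
translate([277, 386, 215]) cube([606, 18, 26]);


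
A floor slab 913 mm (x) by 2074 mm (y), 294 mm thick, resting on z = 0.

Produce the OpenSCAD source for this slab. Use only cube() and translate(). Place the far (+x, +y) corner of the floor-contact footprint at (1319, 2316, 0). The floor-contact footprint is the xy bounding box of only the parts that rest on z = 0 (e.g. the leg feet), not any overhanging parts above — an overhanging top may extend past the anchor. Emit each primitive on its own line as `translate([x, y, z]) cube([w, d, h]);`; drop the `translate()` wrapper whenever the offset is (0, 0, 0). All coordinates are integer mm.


translate([406, 242, 0]) cube([913, 2074, 294]);


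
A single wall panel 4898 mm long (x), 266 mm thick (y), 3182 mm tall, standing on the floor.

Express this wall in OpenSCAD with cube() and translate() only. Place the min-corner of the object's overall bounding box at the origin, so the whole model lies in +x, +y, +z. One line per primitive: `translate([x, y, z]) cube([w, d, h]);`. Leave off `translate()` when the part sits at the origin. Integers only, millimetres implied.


cube([4898, 266, 3182]);


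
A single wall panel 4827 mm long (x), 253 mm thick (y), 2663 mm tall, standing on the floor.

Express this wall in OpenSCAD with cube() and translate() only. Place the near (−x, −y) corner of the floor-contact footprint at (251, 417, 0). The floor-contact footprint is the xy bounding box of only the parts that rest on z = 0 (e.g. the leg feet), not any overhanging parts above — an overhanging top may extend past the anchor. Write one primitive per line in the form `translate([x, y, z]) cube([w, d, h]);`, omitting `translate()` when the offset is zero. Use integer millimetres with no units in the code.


translate([251, 417, 0]) cube([4827, 253, 2663]);


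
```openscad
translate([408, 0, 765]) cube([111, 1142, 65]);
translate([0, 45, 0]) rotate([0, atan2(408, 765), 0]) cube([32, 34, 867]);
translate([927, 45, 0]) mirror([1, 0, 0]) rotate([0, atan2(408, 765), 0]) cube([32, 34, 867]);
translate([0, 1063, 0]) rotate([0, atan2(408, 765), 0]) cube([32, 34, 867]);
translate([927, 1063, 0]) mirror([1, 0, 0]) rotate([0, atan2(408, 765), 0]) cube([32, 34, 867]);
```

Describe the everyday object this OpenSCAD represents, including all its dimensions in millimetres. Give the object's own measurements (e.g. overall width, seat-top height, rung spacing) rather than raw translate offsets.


A sawhorse. A 111×1142×65 mm beam (x, y, z) sits on two A-frame leg pairs. Each pair is two raked legs of 32×34 mm section (34 mm along y) splaying symmetrically in x. Each leg rises 765 mm vertically over 408 mm of horizontal reach and is 867 mm long along its own axis. Every leg's outer bottom edge rests on the floor and its outer top edge meets a bottom edge of the beam — the left legs (tilting toward +x) meet the beam's −x bottom edge, the right legs (their mirror images, tilting toward −x) meet its +x bottom edge — so the leg tops tuck under the beam, the beam's underside is 765 mm above the floor, and the feet are 927 mm apart outside-to-outside with the beam centred between them. The two leg pairs are set in 45 mm from either end of the beam.


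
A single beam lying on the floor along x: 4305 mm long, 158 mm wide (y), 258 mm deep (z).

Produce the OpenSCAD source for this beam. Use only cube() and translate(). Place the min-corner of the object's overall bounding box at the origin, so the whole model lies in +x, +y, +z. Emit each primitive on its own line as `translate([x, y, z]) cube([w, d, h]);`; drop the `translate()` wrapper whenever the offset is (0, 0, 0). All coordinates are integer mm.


cube([4305, 158, 258]);


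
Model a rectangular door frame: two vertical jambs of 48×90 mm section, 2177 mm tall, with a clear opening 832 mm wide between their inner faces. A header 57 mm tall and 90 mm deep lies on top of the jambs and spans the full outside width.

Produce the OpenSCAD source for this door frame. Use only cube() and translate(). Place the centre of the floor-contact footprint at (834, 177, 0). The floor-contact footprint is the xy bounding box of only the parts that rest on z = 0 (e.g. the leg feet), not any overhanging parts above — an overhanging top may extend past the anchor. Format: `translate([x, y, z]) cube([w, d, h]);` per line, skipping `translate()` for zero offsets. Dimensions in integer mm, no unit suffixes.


translate([370, 132, 0]) cube([48, 90, 2177]);
translate([1250, 132, 0]) cube([48, 90, 2177]);
translate([370, 132, 2177]) cube([928, 90, 57]);


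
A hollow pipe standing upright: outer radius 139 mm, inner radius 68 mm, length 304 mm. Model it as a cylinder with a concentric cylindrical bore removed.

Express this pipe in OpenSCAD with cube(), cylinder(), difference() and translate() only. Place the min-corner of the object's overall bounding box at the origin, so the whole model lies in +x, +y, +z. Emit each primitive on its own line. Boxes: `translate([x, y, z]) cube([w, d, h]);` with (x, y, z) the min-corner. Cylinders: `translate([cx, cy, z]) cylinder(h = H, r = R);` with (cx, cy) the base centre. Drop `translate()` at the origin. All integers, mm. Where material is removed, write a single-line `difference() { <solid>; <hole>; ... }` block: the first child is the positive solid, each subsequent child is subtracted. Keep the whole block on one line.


difference() { translate([139, 139, 0]) cylinder(h = 304, r = 139); translate([139, 139, 0]) cylinder(h = 304, r = 68); }


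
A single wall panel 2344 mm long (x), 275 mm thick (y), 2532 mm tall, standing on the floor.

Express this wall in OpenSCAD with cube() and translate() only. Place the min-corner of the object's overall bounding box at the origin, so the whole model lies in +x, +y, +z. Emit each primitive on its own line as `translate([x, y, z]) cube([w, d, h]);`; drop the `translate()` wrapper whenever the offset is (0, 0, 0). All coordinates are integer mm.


cube([2344, 275, 2532]);


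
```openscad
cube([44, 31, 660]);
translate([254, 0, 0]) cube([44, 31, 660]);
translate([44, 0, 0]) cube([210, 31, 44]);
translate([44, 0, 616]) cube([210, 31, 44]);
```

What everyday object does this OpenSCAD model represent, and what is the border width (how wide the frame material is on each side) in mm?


A picture frame. The border width is 44 mm.

Four thin pieces enclosing a rectangular opening — a picture frame. The two full-height stiles are 660 mm tall; the top rail sits at z = 616 and is 44 mm tall, so the border above the opening is 660 − 616 = 44 mm, matching the stile x-width.


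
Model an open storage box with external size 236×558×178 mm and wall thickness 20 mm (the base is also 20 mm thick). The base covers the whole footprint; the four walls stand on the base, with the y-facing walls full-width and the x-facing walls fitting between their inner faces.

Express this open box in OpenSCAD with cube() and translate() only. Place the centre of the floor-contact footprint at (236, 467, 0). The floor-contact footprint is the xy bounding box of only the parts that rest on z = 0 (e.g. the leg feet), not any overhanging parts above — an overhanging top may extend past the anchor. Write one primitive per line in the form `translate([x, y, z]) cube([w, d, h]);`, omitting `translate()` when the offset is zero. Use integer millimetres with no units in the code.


translate([118, 188, 0]) cube([236, 558, 20]);
translate([118, 188, 20]) cube([236, 20, 158]);
translate([118, 726, 20]) cube([236, 20, 158]);
translate([118, 208, 20]) cube([20, 518, 158]);
translate([334, 208, 20]) cube([20, 518, 158]);


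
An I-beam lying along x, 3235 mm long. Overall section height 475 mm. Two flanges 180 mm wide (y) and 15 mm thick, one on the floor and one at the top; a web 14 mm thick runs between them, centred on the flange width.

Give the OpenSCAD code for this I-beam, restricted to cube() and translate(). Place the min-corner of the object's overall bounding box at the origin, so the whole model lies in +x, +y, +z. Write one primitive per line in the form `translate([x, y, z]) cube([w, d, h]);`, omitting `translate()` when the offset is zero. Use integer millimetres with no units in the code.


cube([3235, 180, 15]);
translate([0, 83, 15]) cube([3235, 14, 445]);
translate([0, 0, 460]) cube([3235, 180, 15]);


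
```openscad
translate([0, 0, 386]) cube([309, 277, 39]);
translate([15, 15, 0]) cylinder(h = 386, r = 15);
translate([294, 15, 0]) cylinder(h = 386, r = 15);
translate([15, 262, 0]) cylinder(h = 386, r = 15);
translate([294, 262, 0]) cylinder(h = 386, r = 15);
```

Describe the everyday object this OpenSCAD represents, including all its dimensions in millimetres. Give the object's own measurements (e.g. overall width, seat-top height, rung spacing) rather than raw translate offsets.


A four-legged stool. The seat is a 309×277×39 mm slab whose top surface is at z = 425 mm; four round legs, each 30 mm in diameter, run from the floor (z = 0) to the underside of the seat, each leg's axis is inset half a diameter from the nearest pair of seat edges (so the leg's bounding box is flush with the corner).


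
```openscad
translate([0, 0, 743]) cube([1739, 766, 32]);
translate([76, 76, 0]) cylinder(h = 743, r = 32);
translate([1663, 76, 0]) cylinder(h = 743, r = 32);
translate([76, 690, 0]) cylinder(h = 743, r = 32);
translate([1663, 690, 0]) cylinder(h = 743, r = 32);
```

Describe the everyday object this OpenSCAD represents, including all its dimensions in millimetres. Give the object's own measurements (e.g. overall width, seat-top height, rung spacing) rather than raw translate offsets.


A rectangular dining table. The top is 1739×766×32 mm with its upper surface at z = 775 mm. It stands on four round legs of 64 mm diameter, each leg's bounding box inset 44 mm from the nearest pair of top edges, running from the floor to the underside of the top.


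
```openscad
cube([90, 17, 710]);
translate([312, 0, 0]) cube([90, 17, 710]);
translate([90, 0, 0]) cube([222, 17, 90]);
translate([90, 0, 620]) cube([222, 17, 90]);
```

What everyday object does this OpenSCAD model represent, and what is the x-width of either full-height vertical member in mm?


A picture frame. The border width is 90 mm.

Four thin pieces enclosing a rectangular opening — a picture frame. The two full-height stiles are 710 mm tall; the top rail sits at z = 620 and is 90 mm tall, so the border above the opening is 710 − 620 = 90 mm, matching the stile x-width.


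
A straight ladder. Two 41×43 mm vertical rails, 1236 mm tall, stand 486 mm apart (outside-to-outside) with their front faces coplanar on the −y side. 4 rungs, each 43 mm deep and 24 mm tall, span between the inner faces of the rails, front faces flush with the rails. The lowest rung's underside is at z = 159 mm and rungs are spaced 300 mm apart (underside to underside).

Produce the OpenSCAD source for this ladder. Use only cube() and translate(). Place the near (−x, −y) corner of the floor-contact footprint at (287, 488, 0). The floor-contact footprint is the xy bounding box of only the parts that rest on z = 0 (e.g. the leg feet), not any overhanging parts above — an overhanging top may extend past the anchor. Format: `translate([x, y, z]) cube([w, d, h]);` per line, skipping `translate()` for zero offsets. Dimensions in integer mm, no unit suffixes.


translate([287, 488, 0]) cube([41, 43, 1236]);
translate([732, 488, 0]) cube([41, 43, 1236]);
translate([328, 488, 159]) cube([404, 43, 24]);
translate([328, 488, 459]) cube([404, 43, 24]);
translate([328, 488, 759]) cube([404, 43, 24]);
translate([328, 488, 1059]) cube([404, 43, 24]);


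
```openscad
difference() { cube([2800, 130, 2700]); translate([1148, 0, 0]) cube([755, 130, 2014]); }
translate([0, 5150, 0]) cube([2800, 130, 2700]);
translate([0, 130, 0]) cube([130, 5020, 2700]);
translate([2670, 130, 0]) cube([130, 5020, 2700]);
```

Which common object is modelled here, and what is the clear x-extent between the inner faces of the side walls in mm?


A single room. The interior width is 2540 mm.

Four walls enclosing a rectangle with a door in the front wall — a room. Outside width 2800 minus two 130 mm walls gives 2540 mm.


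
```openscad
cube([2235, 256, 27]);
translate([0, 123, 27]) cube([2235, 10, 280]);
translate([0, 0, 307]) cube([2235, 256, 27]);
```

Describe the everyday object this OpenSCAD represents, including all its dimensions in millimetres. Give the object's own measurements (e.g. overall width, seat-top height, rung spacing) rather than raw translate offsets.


An I-beam lying along x, 2235 mm long. Overall section height 334 mm. Two flanges 256 mm wide (y) and 27 mm thick, one on the floor and one at the top; a web 10 mm thick runs between them, centred on the flange width.


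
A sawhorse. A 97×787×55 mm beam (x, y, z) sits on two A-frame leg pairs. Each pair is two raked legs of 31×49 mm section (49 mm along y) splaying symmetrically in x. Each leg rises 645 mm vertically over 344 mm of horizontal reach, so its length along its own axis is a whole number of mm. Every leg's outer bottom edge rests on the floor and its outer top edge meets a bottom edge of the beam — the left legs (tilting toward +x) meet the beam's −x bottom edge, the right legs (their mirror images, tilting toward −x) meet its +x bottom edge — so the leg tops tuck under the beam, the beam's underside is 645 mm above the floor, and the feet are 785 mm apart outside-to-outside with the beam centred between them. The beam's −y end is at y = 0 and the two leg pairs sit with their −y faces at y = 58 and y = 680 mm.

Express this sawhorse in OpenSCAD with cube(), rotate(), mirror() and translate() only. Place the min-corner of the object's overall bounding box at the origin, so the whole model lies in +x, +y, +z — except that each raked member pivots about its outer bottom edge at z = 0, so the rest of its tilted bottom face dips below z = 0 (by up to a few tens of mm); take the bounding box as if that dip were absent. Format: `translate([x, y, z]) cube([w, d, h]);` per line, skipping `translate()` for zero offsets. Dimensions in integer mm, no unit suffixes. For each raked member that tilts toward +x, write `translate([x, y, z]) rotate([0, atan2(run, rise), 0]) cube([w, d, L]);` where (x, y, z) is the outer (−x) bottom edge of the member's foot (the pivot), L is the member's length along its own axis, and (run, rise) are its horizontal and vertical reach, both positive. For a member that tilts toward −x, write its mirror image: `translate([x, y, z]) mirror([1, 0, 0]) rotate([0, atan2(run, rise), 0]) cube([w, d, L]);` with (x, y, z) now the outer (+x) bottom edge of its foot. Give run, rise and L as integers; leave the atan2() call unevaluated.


// leg length = √(344² + 645²) = 731
// right-leg outer foot x = 2·344 + 97 = 785
// beam min-corner = (344, 0, 645)
translate([344, 0, 645]) cube([97, 787, 55]);
translate([0, 58, 0]) rotate([0, atan2(344, 645), 0]) cube([31, 49, 731]);
translate([785, 58, 0]) mirror([1, 0, 0]) rotate([0, atan2(344, 645), 0]) cube([31, 49, 731]);
translate([0, 680, 0]) rotate([0, atan2(344, 645), 0]) cube([31, 49, 731]);
translate([785, 680, 0]) mirror([1, 0, 0]) rotate([0, atan2(344, 645), 0]) cube([31, 49, 731]);
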